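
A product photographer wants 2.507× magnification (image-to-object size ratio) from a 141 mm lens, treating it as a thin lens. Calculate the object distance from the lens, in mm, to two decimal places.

197.24 mm

With m = dᵢ/dₒ and 1/f = 1/dₒ + 1/dᵢ, substituting dᵢ = m·dₒ gives 1/f = (1 + 1/m)/dₒ, hence dₒ = f·(1 + 1/m).
dₒ = 141 × (1 + 1/2.507) = 141 × 1.39888 ≈ 197.243 mm.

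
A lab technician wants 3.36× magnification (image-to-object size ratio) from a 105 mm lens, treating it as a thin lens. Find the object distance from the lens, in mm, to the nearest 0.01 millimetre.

With m = dᵢ/dₒ and 1/f = 1/dₒ + 1/dᵢ, substituting dᵢ = m·dₒ gives 1/f = (1 + 1/m)/dₒ, hence dₒ = f·(1 + 1/m).
dₒ = 105 × (1 + 1/3.36) = 105 × 1.29762 ≈ 136.250 mm.

136.25 mm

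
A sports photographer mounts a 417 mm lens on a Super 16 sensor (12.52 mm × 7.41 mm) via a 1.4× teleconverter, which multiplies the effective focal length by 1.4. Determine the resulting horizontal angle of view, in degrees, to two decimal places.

Effective focal length f = 417 × 1.4 = 583.8 mm.
α = 2·arctan(12.52 / (2 × 583.8)) = 2·arctan(0.01072) ≈ 1.2287°.

1.23°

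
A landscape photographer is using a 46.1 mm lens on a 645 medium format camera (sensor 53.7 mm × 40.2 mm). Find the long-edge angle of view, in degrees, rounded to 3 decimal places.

Angle of view α = 2·arctan(w/2f) with w = 53.7 mm and f = 46.1 mm.
w/2f = 0.58243; arctan(0.58243) ≈ 30.2178°, so α ≈ 60.4356°.

60.436°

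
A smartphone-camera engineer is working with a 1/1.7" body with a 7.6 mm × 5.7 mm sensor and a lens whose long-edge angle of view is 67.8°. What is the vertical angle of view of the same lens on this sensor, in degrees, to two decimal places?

From the long-edge AOV: f = 7.6 / (2·tan(33.9°)) = 7.6 / 1.34394 ≈ 5.6550 mm.
Vertical AOV = 2·arctan(5.7 / (2 × 5.6550)) = 2·arctan(0.50398) ≈ 53.4943°.

53.49°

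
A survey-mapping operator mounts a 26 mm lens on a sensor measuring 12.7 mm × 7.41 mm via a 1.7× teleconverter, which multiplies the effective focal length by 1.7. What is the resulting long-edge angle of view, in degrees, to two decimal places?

Effective focal length f = 26 × 1.7 = 44.2 mm.
α = 2·arctan(12.7 / (2 × 44.2)) = 2·arctan(0.14367) ≈ 16.3509°.

16.35°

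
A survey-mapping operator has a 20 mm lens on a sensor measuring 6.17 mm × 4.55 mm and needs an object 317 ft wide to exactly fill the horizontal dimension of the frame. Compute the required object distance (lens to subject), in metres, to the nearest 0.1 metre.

W: 317 ft × 304.8 mm/ft = 96621.60 mm.
Magnification m = w/W = dᵢ/dₒ; combined with 1/f = 1/dₒ + 1/dᵢ this gives dₒ = f·(1 + W/w).
dₒ = 20 mm × (1 + 96621.6/6.17) = 20 × 15660.9023 ≈ 313218.045 mm = 313.218 m.

313.2 m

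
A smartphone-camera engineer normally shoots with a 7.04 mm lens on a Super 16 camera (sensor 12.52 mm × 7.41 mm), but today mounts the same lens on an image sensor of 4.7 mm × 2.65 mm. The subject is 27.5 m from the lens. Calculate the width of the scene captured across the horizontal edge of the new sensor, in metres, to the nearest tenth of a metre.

18.4 m

The focal length stays 7.04 mm; the relevant sensor dimension is now w = 4.7 mm. Object distance dₒ = 27.5 m = 27500 mm.
Thin-lens field width W = w·(dₒ − f)/f = 4.7 × (27500 − 7.04)/7.04 ≈ 18354.675 mm = 18.3547 m.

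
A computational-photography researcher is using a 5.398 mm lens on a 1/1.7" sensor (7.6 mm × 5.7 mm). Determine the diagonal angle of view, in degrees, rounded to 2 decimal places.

82.69°

Sensor diagonal = √(7.6² + 5.7²) = √90.2500 ≈ 9.5000 mm.
Angle of view α = 2·arctan(d/2f) with d = 9.5000 mm and f = 5.398 mm.
d/2f = 0.87996; arctan(0.87996) ≈ 41.3463°, so α ≈ 82.6927°.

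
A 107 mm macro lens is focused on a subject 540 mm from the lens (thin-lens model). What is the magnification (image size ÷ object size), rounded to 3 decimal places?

0.247×

Thin lens: 1/f = 1/dₒ + 1/dᵢ → 1/dᵢ = 1/107 − 1/540 = 0.0074939 mm⁻¹, so dᵢ ≈ 133.4411 mm.
Magnification m = dᵢ/dₒ = 133.4411/540 ≈ 0.24711.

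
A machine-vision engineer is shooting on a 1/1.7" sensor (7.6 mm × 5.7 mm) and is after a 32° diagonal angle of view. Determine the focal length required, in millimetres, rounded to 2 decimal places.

Sensor diagonal = √(7.6² + 5.7²) = √90.2500 ≈ 9.5000 mm.
From α = 2·arctan(d/2f) we get f = d / (2·tan(α/2)).
With d = 9.5000 mm and α/2 = 16°, tan(α/2) ≈ 0.28675, so f ≈ 9.5000 / 0.57349 ≈ 16.5652 mm.

16.57 mm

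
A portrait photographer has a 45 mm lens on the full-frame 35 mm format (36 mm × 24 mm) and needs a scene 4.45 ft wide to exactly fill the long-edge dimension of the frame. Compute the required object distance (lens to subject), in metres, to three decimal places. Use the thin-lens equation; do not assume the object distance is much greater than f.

W: 4.45 ft × 304.8 mm/ft = 1356.36 mm.
Magnification m = w/W = dᵢ/dₒ; combined with 1/f = 1/dₒ + 1/dᵢ this gives dₒ = f·(1 + W/w).
dₒ = 45 mm × (1 + 1356.36/36) = 45 × 38.6767 ≈ 1740.450 mm = 1.74045 m.

1.740 m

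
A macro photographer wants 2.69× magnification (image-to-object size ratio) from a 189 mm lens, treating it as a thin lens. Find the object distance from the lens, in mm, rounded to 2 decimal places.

259.26 mm

With m = dᵢ/dₒ and 1/f = 1/dₒ + 1/dᵢ, substituting dᵢ = m·dₒ gives 1/f = (1 + 1/m)/dₒ, hence dₒ = f·(1 + 1/m).
dₒ = 189 × (1 + 1/2.69) = 189 × 1.37175 ≈ 259.260 mm.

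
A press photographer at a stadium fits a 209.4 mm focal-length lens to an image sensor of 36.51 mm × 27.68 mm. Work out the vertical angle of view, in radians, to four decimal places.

Angle of view α = 2·arctan(h/2f) with h = 27.68 mm and f = 209.4 mm.
h/2f = 0.06609; arctan(0.06609) ≈ 0.0660 rad, so α ≈ 0.1320 rad.

0.1320 rad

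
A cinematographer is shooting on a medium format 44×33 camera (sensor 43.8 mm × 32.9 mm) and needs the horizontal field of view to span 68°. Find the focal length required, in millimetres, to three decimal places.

32.468 mm

From α = 2·arctan(w/2f) we get f = w / (2·tan(α/2)).
With w = 43.8 mm and α/2 = 34°, tan(α/2) ≈ 0.67451, so f ≈ 43.8 / 1.34902 ≈ 32.4681 mm.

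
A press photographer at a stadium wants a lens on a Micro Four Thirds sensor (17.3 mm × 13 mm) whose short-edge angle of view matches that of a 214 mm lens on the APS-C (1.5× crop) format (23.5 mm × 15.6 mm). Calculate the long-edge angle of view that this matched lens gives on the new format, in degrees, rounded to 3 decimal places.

5.554°

Equal short-edge AOV ⇒ f₂ = f₁ · 13/15.6 = 214 × 0.83333 ≈ 178.3333 mm.
Long-edge AOV on the new format = 2·arctan(17.3 / (2 × 178.3333)) = 2·arctan(0.04850) ≈ 5.5539°.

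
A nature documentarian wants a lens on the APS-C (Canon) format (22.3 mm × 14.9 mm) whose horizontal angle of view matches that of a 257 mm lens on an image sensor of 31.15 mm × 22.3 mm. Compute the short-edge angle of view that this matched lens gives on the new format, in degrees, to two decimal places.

Equal horizontal AOV ⇒ f₂ = f₁ · 22.3/31.15 = 257 × 0.71589 ≈ 183.9839 mm.
Short-edge AOV on the new format = 2·arctan(14.9 / (2 × 183.9839)) = 2·arctan(0.04049) ≈ 4.6376°.

4.64°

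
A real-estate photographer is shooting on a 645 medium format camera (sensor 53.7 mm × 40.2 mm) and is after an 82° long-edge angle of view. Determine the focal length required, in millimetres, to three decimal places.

30.887 mm

From α = 2·arctan(w/2f) we get f = w / (2·tan(α/2)).
With w = 53.7 mm and α/2 = 41°, tan(α/2) ≈ 0.86929, so f ≈ 53.7 / 1.73857 ≈ 30.8874 mm.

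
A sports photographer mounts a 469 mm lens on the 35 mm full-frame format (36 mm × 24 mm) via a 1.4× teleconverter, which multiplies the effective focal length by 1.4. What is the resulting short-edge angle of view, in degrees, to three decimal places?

2.094°

Effective focal length f = 469 × 1.4 = 656.6 mm.
α = 2·arctan(24 / (2 × 656.6)) = 2·arctan(0.01828) ≈ 2.0940°.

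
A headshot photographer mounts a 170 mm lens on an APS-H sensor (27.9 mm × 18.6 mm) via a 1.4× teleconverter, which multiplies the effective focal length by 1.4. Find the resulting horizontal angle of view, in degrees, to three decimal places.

6.709°

Effective focal length f = 170 × 1.4 = 238 mm.
α = 2·arctan(27.9 / (2 × 238)) = 2·arctan(0.05861) ≈ 6.7089°.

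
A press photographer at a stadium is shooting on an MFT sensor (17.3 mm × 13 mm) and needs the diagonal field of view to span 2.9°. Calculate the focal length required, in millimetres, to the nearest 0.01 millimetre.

Sensor diagonal = √(17.3² + 13²) = √468.2900 ≈ 21.6400 mm.
From α = 2·arctan(d/2f) we get f = d / (2·tan(α/2)).
With d = 21.6400 mm and α/2 = 1.45°, tan(α/2) ≈ 0.02531, so f ≈ 21.6400 / 0.05063 ≈ 427.4540 mm.

427.45 mm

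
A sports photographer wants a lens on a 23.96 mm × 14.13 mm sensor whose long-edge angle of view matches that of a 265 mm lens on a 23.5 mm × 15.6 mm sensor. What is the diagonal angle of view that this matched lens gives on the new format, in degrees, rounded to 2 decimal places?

Equal long-edge AOV ⇒ f₂ = f₁ · 23.96/23.5 = 265 × 1.01957 ≈ 270.1872 mm.
Sensor diagonal = √(23.96² + 14.13²) = √773.7385 ≈ 27.8162 mm.
Diagonal AOV on the new format = 2·arctan(27.8162 / (2 × 270.1872)) = 2·arctan(0.05148) ≈ 5.8935°.

5.89°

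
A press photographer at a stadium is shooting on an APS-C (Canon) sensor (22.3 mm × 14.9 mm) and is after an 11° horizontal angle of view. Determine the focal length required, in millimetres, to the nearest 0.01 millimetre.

115.80 mm

From α = 2·arctan(w/2f) we get f = w / (2·tan(α/2)).
With w = 22.3 mm and α/2 = 5.5°, tan(α/2) ≈ 0.09629, so f ≈ 22.3 / 0.19258 ≈ 115.7972 mm.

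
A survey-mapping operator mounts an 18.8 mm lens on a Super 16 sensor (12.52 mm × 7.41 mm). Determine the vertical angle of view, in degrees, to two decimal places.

22.30°

Angle of view α = 2·arctan(h/2f) with h = 7.41 mm and f = 18.8 mm.
h/2f = 0.19707; arctan(0.19707) ≈ 11.1487°, so α ≈ 22.2973°.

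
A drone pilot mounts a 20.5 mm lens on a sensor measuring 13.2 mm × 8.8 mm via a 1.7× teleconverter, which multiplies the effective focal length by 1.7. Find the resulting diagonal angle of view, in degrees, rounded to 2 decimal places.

25.65°

Effective focal length f = 20.5 × 1.7 = 34.85 mm.
Sensor diagonal = √(13.2² + 8.8²) = √251.6800 ≈ 15.8644 mm.
α = 2·arctan(15.864 / (2 × 34.85)) = 2·arctan(0.22761) ≈ 25.6453°.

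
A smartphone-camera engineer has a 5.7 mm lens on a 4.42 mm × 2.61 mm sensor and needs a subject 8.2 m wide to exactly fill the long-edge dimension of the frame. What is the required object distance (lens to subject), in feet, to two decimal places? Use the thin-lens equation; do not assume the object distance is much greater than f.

34.71 ft

W: 8.2 m = 8200 mm.
Magnification m = w/W = dᵢ/dₒ; combined with 1/f = 1/dₒ + 1/dᵢ this gives dₒ = f·(1 + W/w).
dₒ = 5.7 mm × (1 + 8200/4.42) = 5.7 × 1856.2036 ≈ 10580.361 mm = 10580.361/304.8 ft = 34.7125 ft.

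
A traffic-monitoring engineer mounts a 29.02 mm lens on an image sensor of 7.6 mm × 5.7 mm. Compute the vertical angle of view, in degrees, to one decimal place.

11.2°

Angle of view α = 2·arctan(h/2f) with h = 5.7 mm and f = 29.02 mm.
h/2f = 0.09821; arctan(0.09821) ≈ 5.6089°, so α ≈ 11.2179°.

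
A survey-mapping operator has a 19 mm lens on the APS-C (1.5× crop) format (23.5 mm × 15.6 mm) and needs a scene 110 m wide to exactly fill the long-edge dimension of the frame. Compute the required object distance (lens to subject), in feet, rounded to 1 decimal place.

W: 110 m = 110000 mm.
Magnification m = w/W = dᵢ/dₒ; combined with 1/f = 1/dₒ + 1/dᵢ this gives dₒ = f·(1 + W/w).
dₒ = 19 mm × (1 + 110000/23.5) = 19 × 4681.8511 ≈ 88955.170 mm = 88955.170/304.8 ft = 291.848 ft.

291.8 ft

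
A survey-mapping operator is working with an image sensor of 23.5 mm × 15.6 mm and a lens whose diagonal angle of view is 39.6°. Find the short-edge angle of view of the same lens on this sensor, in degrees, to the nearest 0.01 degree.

22.52°

Sensor diagonal = √(23.5² + 15.6²) = √795.6100 ≈ 28.2066 mm.
From the diagonal AOV: f = 28.2066 / (2·tan(19.8°)) = 28.2066 / 0.72004 ≈ 39.1734 mm.
Short-edge AOV = 2·arctan(15.6 / (2 × 39.1734)) = 2·arctan(0.19911) ≈ 22.5223°.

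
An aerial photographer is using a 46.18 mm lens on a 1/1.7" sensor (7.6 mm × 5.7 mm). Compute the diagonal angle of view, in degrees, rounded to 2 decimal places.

Sensor diagonal = √(7.6² + 5.7²) = √90.2500 ≈ 9.5000 mm.
Angle of view α = 2·arctan(d/2f) with d = 9.5000 mm and f = 46.18 mm.
d/2f = 0.10286; arctan(0.10286) ≈ 5.8727°, so α ≈ 11.7454°.

11.75°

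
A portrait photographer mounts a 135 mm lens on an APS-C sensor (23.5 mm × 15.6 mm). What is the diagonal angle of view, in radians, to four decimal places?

Sensor diagonal = √(23.5² + 15.6²) = √795.6100 ≈ 28.2066 mm.
Angle of view α = 2·arctan(d/2f) with d = 28.2066 mm and f = 135 mm.
d/2f = 0.10447; arctan(0.10447) ≈ 0.1041 rad, so α ≈ 0.2082 rad.

0.2082 rad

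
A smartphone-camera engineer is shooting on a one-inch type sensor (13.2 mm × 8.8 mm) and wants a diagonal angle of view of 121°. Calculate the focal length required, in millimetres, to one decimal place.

Sensor diagonal = √(13.2² + 8.8²) = √251.6800 ≈ 15.8644 mm.
From α = 2·arctan(d/2f) we get f = d / (2·tan(α/2)).
With d = 15.8644 mm and α/2 = 60.5°, tan(α/2) ≈ 1.76749, so f ≈ 15.8644 / 3.53499 ≈ 4.4878 mm.

4.5 mm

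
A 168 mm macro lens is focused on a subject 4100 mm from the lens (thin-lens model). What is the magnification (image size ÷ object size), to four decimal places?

Thin lens: 1/f = 1/dₒ + 1/dᵢ → 1/dᵢ = 1/168 − 1/4100 = 0.0057085 mm⁻¹, so dᵢ ≈ 175.1780 mm.
Magnification m = dᵢ/dₒ = 175.1780/4100 ≈ 0.04273.

0.0427×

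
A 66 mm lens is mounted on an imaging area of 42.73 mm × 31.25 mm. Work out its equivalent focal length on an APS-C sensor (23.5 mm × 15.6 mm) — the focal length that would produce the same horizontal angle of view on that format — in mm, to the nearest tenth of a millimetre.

36.3 mm

Equal angle of view means equal width/f ratio, so f₂ = f₁ · (width₂/width₁) = 66 × 23.5/42.73.
f₂ = 66 × 0.54996 ≈ 36.298 mm.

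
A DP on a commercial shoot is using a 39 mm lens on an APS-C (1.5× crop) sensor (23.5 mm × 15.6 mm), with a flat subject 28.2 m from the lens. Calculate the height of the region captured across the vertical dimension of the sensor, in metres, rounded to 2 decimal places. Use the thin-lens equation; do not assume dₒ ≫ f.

dₒ: 28.2 m = 28200 mm.
Similar triangles through the lens centre give W/dₒ = h/dᵢ; with 1/f = 1/dₒ + 1/dᵢ this gives W = h·(dₒ − f)/f.
W = 15.6 mm × (28200 − 39) / 39 = 15.6 × 722.0769 ≈ 11264.400 mm = 11.2644 m.

11.26 m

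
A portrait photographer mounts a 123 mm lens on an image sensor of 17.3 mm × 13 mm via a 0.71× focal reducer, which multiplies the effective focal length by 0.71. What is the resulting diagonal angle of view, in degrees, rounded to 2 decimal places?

14.13°

Effective focal length f = 123 × 0.71 = 87.33 mm.
Sensor diagonal = √(17.3² + 13²) = √468.2900 ≈ 21.6400 mm.
α = 2·arctan(21.640 / (2 × 87.33)) = 2·arctan(0.12390) ≈ 14.1257°.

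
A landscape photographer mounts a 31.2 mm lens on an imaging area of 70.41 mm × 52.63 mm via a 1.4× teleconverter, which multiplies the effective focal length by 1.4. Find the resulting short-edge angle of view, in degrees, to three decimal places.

Effective focal length f = 31.2 × 1.4 = 43.68 mm.
α = 2·arctan(52.63 / (2 × 43.68)) = 2·arctan(0.60245) ≈ 62.1337°.

62.134°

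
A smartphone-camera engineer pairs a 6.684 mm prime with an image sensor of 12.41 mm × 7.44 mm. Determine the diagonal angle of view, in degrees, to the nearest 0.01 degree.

94.53°

Sensor diagonal = √(12.41² + 7.44²) = √209.3617 ≈ 14.4693 mm.
Angle of view α = 2·arctan(d/2f) with d = 14.4693 mm and f = 6.684 mm.
d/2f = 1.08239; arctan(1.08239) ≈ 47.2656°, so α ≈ 94.5313°.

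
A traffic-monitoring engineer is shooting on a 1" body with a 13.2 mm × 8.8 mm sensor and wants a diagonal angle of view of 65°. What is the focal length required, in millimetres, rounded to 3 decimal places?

Sensor diagonal = √(13.2² + 8.8²) = √251.6800 ≈ 15.8644 mm.
From α = 2·arctan(d/2f) we get f = d / (2·tan(α/2)).
With d = 15.8644 mm and α/2 = 32.5°, tan(α/2) ≈ 0.63707, so f ≈ 15.8644 / 1.27414 ≈ 12.4511 mm.

12.451 mm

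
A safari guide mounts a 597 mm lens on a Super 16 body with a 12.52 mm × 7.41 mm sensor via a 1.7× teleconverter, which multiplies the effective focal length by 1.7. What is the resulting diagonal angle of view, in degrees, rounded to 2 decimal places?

Effective focal length f = 597 × 1.7 = 1014.9 mm.
Sensor diagonal = √(12.52² + 7.41²) = √211.6585 ≈ 14.5485 mm.
α = 2·arctan(14.548 / (2 × 1014.9)) = 2·arctan(0.00717) ≈ 0.8213°.

0.82°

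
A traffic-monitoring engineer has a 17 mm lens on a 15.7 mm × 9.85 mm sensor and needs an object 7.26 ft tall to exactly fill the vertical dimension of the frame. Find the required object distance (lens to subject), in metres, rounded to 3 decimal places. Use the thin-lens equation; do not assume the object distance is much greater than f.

3.836 m

W: 7.26 ft × 304.8 mm/ft = 2212.85 mm.
Magnification m = h/W = dᵢ/dₒ; combined with 1/f = 1/dₒ + 1/dᵢ this gives dₒ = f·(1 + W/h).
dₒ = 17 mm × (1 + 2212.85/9.85) = 17 × 225.6546 ≈ 3836.128 mm = 3.83613 m.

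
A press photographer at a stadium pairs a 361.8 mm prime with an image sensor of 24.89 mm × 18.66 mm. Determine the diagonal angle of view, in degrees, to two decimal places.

Sensor diagonal = √(24.89² + 18.66²) = √967.7077 ≈ 31.1080 mm.
Angle of view α = 2·arctan(d/2f) with d = 31.1080 mm and f = 361.8 mm.
d/2f = 0.04299; arctan(0.04299) ≈ 2.4617°, so α ≈ 4.9233°.

4.92°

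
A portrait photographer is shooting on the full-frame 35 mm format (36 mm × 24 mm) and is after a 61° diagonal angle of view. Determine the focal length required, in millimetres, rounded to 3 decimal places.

Sensor diagonal = √(36² + 24²) = √1872.0000 ≈ 43.2666 mm.
From α = 2·arctan(d/2f) we get f = d / (2·tan(α/2)).
With d = 43.2666 mm and α/2 = 30.5°, tan(α/2) ≈ 0.58905, so f ≈ 43.2666 / 1.17809 ≈ 36.7261 mm.

36.726 mm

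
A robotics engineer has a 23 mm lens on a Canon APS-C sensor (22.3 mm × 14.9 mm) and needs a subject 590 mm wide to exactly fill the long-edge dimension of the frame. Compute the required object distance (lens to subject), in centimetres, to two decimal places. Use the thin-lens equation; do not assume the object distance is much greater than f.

Magnification m = w/W = dᵢ/dₒ; combined with 1/f = 1/dₒ + 1/dᵢ this gives dₒ = f·(1 + W/w).
dₒ = 23 mm × (1 + 590/22.3) = 23 × 27.4574 ≈ 631.520 mm = 63.152 cm.

63.15 cm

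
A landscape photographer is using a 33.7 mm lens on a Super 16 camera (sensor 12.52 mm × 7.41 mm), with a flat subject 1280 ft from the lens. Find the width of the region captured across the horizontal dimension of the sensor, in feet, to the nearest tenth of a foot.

475.5 ft

dₒ: 1280 ft × 304.8 mm/ft = 390143.99 mm.
Similar triangles through the lens centre give W/dₒ = w/dᵢ; with 1/f = 1/dₒ + 1/dᵢ this gives W = w·(dₒ − f)/f.
W = 12.52 mm × (390144 − 33.7) / 33.7 = 12.52 × 11575.9729 ≈ 144931.181 mm = 144931.181/304.8 ft = 475.496 ft.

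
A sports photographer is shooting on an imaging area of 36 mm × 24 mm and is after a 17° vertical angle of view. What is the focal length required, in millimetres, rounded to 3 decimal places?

80.294 mm

From α = 2·arctan(h/2f) we get f = h / (2·tan(α/2)).
With h = 24 mm and α/2 = 8.5°, tan(α/2) ≈ 0.14945, so f ≈ 24 / 0.29890 ≈ 80.2939 mm.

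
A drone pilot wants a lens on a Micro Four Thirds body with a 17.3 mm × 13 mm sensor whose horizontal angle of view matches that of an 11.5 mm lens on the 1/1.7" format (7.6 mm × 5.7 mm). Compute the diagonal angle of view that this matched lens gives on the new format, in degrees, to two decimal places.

Equal horizontal AOV ⇒ f₂ = f₁ · 17.3/7.6 = 11.5 × 2.27632 ≈ 26.1776 mm.
Sensor diagonal = √(17.3² + 13²) = √468.2900 ≈ 21.6400 mm.
Diagonal AOV on the new format = 2·arctan(21.6400 / (2 × 26.1776)) = 2·arctan(0.41333) ≈ 44.9136°.

44.91°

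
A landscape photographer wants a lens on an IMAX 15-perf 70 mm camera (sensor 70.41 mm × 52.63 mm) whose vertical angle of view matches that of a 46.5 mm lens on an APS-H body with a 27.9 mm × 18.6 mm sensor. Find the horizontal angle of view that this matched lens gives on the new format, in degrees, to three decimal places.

29.959°

Equal vertical AOV ⇒ f₂ = f₁ · 52.63/18.6 = 46.5 × 2.82957 ≈ 131.5750 mm.
Horizontal AOV on the new format = 2·arctan(70.41 / (2 × 131.5750)) = 2·arctan(0.26757) ≈ 29.9590°.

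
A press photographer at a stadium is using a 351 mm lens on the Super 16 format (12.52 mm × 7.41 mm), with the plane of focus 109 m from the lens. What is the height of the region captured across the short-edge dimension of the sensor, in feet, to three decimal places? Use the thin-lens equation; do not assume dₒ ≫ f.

dₒ: 109 m = 109000 mm.
Similar triangles through the lens centre give W/dₒ = h/dᵢ; with 1/f = 1/dₒ + 1/dᵢ this gives W = h·(dₒ − f)/f.
W = 7.41 mm × (109000 − 351) / 351 = 7.41 × 309.5413 ≈ 2293.701 mm = 2293.701/304.8 ft = 7.52527 ft.

7.525 ft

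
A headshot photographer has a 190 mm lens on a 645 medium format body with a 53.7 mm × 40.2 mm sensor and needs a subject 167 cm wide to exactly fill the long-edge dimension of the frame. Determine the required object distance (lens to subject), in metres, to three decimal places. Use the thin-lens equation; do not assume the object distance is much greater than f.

6.099 m

W: 167 cm = 1670 mm.
Magnification m = w/W = dᵢ/dₒ; combined with 1/f = 1/dₒ + 1/dᵢ this gives dₒ = f·(1 + W/w).
dₒ = 190 mm × (1 + 1670/53.7) = 190 × 32.0987 ≈ 6098.752 mm = 6.09875 m.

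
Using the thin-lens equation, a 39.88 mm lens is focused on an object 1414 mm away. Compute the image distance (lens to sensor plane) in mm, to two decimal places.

1/dᵢ = 1/f − 1/dₒ = 1/39.88 − 1/1414 = 0.0243680 mm⁻¹.
dᵢ = 1/0.0243680 ≈ 41.0374 mm.

41.04 mm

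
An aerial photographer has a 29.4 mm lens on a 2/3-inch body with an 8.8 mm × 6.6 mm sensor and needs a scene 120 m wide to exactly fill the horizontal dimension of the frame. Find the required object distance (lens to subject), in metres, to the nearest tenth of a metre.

W: 120 m = 120000 mm.
Magnification m = w/W = dᵢ/dₒ; combined with 1/f = 1/dₒ + 1/dᵢ this gives dₒ = f·(1 + W/w).
dₒ = 29.4 mm × (1 + 120000/8.8) = 29.4 × 13637.3636 ≈ 400938.491 mm = 400.938 m.

400.9 m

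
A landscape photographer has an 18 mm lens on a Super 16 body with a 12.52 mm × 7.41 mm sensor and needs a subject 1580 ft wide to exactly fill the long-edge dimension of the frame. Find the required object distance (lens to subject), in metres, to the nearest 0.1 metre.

W: 1580 ft × 304.8 mm/ft = 481583.98 mm.
Magnification m = w/W = dᵢ/dₒ; combined with 1/f = 1/dₒ + 1/dᵢ this gives dₒ = f·(1 + W/w).
dₒ = 18 mm × (1 + 481584/12.52) = 18 × 38466.1745 ≈ 692391.141 mm = 692.391 m.

692.4 m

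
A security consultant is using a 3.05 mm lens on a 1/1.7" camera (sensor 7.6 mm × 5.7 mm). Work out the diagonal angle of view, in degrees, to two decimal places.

Sensor diagonal = √(7.6² + 5.7²) = √90.2500 ≈ 9.5000 mm.
Angle of view α = 2·arctan(d/2f) with d = 9.5000 mm and f = 3.05 mm.
d/2f = 1.55738; arctan(1.55738) ≈ 57.2953°, so α ≈ 114.5905°.

114.59°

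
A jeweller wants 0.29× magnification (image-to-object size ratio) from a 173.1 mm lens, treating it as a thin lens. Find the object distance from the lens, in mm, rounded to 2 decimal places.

770.00 mm

With m = dᵢ/dₒ and 1/f = 1/dₒ + 1/dᵢ, substituting dᵢ = m·dₒ gives 1/f = (1 + 1/m)/dₒ, hence dₒ = f·(1 + 1/m).
dₒ = 173.1 × (1 + 1/0.29) = 173.1 × 4.44828 ≈ 769.997 mm.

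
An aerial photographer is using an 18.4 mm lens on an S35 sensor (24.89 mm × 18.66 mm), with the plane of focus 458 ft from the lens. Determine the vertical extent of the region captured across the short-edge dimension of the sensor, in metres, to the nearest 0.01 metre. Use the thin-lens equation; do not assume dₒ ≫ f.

141.55 m

dₒ: 458 ft × 304.8 mm/ft = 139598.40 mm.
Similar triangles through the lens centre give W/dₒ = h/dᵢ; with 1/f = 1/dₒ + 1/dᵢ this gives W = h·(dₒ − f)/f.
W = 18.66 mm × (139598 − 18.4) / 18.4 = 18.66 × 7585.8693 ≈ 141552.322 mm = 141.552 m.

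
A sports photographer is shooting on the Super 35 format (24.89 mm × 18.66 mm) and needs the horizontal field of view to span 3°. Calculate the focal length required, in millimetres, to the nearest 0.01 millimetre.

From α = 2·arctan(w/2f) we get f = w / (2·tan(α/2)).
With w = 24.89 mm and α/2 = 1.5°, tan(α/2) ≈ 0.02619, so f ≈ 24.89 / 0.05237 ≈ 475.2554 mm.

475.26 mm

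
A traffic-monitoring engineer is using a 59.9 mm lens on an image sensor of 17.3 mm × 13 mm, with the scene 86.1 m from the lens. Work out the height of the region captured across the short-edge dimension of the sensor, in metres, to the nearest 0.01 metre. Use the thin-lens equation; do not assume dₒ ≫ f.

18.67 m

dₒ: 86.1 m = 86100 mm.
Similar triangles through the lens centre give W/dₒ = h/dᵢ; with 1/f = 1/dₒ + 1/dᵢ this gives W = h·(dₒ − f)/f.
W = 13 mm × (86100 − 59.9) / 59.9 = 13 × 1436.3957 ≈ 18673.144 mm = 18.6731 m.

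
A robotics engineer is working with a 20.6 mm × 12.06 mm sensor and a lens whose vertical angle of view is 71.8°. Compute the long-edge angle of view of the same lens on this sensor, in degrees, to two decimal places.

From the vertical AOV: f = 12.06 / (2·tan(35.9°)) = 12.06 / 1.44776 ≈ 8.3301 mm.
Long-edge AOV = 2·arctan(20.6 / (2 × 8.3301)) = 2·arctan(1.23648) ≈ 102.0716°.

102.07°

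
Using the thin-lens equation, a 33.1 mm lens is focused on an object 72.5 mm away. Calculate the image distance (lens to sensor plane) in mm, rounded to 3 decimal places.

1/dᵢ = 1/f − 1/dₒ = 1/33.1 − 1/72.5 = 0.0164184 mm⁻¹.
dᵢ = 1/0.0164184 ≈ 60.9074 mm.

60.907 mm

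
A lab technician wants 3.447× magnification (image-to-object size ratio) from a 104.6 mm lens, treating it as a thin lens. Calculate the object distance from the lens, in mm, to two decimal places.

134.95 mm

With m = dᵢ/dₒ and 1/f = 1/dₒ + 1/dᵢ, substituting dᵢ = m·dₒ gives 1/f = (1 + 1/m)/dₒ, hence dₒ = f·(1 + 1/m).
dₒ = 104.6 × (1 + 1/3.447) = 104.6 × 1.29011 ≈ 134.945 mm.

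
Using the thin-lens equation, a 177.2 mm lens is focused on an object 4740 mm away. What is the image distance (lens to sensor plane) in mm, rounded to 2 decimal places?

1/dᵢ = 1/f − 1/dₒ = 1/177.2 − 1/4740 = 0.0054324 mm⁻¹.
dᵢ = 1/0.0054324 ≈ 184.0817 mm.

184.08 mm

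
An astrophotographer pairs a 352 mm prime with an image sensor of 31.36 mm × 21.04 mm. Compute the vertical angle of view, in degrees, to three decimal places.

Angle of view α = 2·arctan(h/2f) with h = 21.04 mm and f = 352 mm.
h/2f = 0.02989; arctan(0.02989) ≈ 1.7119°, so α ≈ 3.4237°.

3.424°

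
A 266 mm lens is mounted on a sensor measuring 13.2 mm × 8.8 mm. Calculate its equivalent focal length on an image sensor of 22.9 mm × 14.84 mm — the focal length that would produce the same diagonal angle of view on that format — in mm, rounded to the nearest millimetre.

Sensor diagonal = √(13.2² + 8.8²) = √251.6800 ≈ 15.8644 mm.
Sensor diagonal = √(22.9² + 14.84²) = √744.6356 ≈ 27.2880 mm.
Equal angle of view means equal diagonal/f ratio, so f₂ = f₁ · (diagonal₂/diagonal₁) = 266 × 27.2880/15.8644.
f₂ = 266 × 1.72008 ≈ 457.540 mm.

458 mm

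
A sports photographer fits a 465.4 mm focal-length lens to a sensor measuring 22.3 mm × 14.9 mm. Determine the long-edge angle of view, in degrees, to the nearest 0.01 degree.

Angle of view α = 2·arctan(w/2f) with w = 22.3 mm and f = 465.4 mm.
w/2f = 0.02396; arctan(0.02396) ≈ 1.3724°, so α ≈ 2.7448°.

2.74°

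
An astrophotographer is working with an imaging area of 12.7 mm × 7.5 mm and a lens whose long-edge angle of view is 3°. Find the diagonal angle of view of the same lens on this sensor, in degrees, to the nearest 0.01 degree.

From the long-edge AOV: f = 12.7 / (2·tan(1.5°)) = 12.7 / 0.05237 ≈ 242.4967 mm.
Sensor diagonal = √(12.7² + 7.5²) = √217.5400 ≈ 14.7492 mm.
Diagonal AOV = 2·arctan(14.7492 / (2 × 242.4967)) = 2·arctan(0.03041) ≈ 3.4838°.

3.48°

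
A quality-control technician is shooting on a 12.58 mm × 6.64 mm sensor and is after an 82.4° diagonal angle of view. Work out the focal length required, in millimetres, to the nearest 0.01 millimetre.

Sensor diagonal = √(12.58² + 6.64²) = √202.3460 ≈ 14.2248 mm.
From α = 2·arctan(d/2f) we get f = d / (2·tan(α/2)).
With d = 14.2248 mm and α/2 = 41.2°, tan(α/2) ≈ 0.87543, so f ≈ 14.2248 / 1.75087 ≈ 8.1245 mm.

8.12 mm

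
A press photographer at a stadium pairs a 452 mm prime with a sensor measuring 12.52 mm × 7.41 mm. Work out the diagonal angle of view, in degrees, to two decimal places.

Sensor diagonal = √(12.52² + 7.41²) = √211.6585 ≈ 14.5485 mm.
Angle of view α = 2·arctan(d/2f) with d = 14.5485 mm and f = 452 mm.
d/2f = 0.01609; arctan(0.01609) ≈ 0.9220°, so α ≈ 1.8440°.

1.84°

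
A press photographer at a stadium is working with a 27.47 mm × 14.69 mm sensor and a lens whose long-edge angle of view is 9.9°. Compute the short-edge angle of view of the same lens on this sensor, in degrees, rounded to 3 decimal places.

From the long-edge AOV: f = 27.47 / (2·tan(4.95°)) = 27.47 / 0.17322 ≈ 158.5856 mm.
Short-edge AOV = 2·arctan(14.69 / (2 × 158.5856)) = 2·arctan(0.04632) ≈ 5.3036°.

5.304°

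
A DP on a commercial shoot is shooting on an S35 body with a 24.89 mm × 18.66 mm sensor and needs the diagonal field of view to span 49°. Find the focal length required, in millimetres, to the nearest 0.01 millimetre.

34.13 mm

Sensor diagonal = √(24.89² + 18.66²) = √967.7077 ≈ 31.1080 mm.
From α = 2·arctan(d/2f) we get f = d / (2·tan(α/2)).
With d = 31.1080 mm and α/2 = 24.5°, tan(α/2) ≈ 0.45573, so f ≈ 31.1080 / 0.91145 ≈ 34.1301 mm.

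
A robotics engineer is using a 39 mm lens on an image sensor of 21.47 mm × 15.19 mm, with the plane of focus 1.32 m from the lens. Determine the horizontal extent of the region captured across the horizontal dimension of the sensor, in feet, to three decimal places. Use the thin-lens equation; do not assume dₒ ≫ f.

dₒ: 1.32 m = 1320 mm.
Similar triangles through the lens centre give W/dₒ = w/dᵢ; with 1/f = 1/dₒ + 1/dᵢ this gives W = w·(dₒ − f)/f.
W = 21.47 mm × (1320 − 39) / 39 = 21.47 × 32.8462 ≈ 705.207 mm = 705.207/304.8 ft = 2.31367 ft.

2.314 ft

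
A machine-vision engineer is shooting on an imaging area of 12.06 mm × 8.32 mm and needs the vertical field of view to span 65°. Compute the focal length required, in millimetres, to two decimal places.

6.53 mm

From α = 2·arctan(h/2f) we get f = h / (2·tan(α/2)).
With h = 8.32 mm and α/2 = 32.5°, tan(α/2) ≈ 0.63707, so f ≈ 8.32 / 1.27414 ≈ 6.5299 mm.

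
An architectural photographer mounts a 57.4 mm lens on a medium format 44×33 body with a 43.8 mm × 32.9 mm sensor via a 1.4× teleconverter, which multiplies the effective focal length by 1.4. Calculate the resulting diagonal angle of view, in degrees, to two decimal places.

37.64°

Effective focal length f = 57.4 × 1.4 = 80.36 mm.
Sensor diagonal = √(43.8² + 32.9²) = √3000.8500 ≈ 54.7800 mm.
α = 2·arctan(54.780 / (2 × 80.36)) = 2·arctan(0.34084) ≈ 37.6425°.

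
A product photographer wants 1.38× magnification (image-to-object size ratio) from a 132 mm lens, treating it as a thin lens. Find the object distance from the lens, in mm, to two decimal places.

With m = dᵢ/dₒ and 1/f = 1/dₒ + 1/dᵢ, substituting dᵢ = m·dₒ gives 1/f = (1 + 1/m)/dₒ, hence dₒ = f·(1 + 1/m).
dₒ = 132 × (1 + 1/1.38) = 132 × 1.72464 ≈ 227.652 mm.

227.65 mm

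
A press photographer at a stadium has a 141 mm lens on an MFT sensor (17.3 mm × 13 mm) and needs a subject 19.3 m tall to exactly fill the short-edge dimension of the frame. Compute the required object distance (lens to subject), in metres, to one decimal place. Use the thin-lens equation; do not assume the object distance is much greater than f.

W: 19.3 m = 19300 mm.
Magnification m = h/W = dᵢ/dₒ; combined with 1/f = 1/dₒ + 1/dᵢ this gives dₒ = f·(1 + W/h).
dₒ = 141 mm × (1 + 19300/13) = 141 × 1485.6154 ≈ 209471.769 mm = 209.472 m.

209.5 m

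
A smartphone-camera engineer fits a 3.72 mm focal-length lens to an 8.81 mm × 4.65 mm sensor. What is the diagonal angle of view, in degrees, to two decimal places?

Sensor diagonal = √(8.81² + 4.65²) = √99.2386 ≈ 9.9619 mm.
Angle of view α = 2·arctan(d/2f) with d = 9.9619 mm and f = 3.72 mm.
d/2f = 1.33896; arctan(1.33896) ≈ 53.2458°, so α ≈ 106.4917°.

106.49°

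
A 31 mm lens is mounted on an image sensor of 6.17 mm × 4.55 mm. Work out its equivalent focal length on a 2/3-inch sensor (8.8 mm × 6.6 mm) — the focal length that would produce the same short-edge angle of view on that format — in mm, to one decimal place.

Equal angle of view means equal height/f ratio, so f₂ = f₁ · (height₂/height₁) = 31 × 6.6/4.55.
f₂ = 31 × 1.45055 ≈ 44.967 mm.

45.0 mm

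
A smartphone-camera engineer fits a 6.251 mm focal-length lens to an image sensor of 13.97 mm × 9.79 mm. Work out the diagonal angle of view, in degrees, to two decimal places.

107.53°

Sensor diagonal = √(13.97² + 9.79²) = √291.0050 ≈ 17.0589 mm.
Angle of view α = 2·arctan(d/2f) with d = 17.0589 mm and f = 6.251 mm.
d/2f = 1.36449; arctan(1.36449) ≈ 53.7633°, so α ≈ 107.5266°.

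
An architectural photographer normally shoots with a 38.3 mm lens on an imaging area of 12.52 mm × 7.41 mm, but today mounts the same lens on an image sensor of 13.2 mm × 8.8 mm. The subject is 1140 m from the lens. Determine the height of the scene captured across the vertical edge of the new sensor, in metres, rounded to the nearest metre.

262 m

The focal length stays 38.3 mm; the relevant sensor dimension is now h = 8.8 mm. Object distance dₒ = 1140 m = 1.14e+06 mm.
Thin-lens field height W = h·(dₒ − f)/f = 8.8 × (1.14e+06 − 38.3)/38.3 ≈ 261923.315 mm = 261.923 m.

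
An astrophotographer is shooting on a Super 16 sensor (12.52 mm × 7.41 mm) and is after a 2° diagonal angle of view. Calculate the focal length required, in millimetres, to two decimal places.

416.74 mm

Sensor diagonal = √(12.52² + 7.41²) = √211.6585 ≈ 14.5485 mm.
From α = 2·arctan(d/2f) we get f = d / (2·tan(α/2)).
With d = 14.5485 mm and α/2 = 1°, tan(α/2) ≈ 0.01746, so f ≈ 14.5485 / 0.03491 ≈ 416.7412 mm.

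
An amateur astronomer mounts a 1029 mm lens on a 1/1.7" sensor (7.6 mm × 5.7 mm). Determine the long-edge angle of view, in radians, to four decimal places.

0.0074 rad

Angle of view α = 2·arctan(w/2f) with w = 7.6 mm and f = 1029 mm.
w/2f = 0.00369; arctan(0.00369) ≈ 0.0037 rad, so α ≈ 0.0074 rad.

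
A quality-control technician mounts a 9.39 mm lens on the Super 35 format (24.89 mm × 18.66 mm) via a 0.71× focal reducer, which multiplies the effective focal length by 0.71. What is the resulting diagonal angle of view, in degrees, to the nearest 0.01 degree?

Effective focal length f = 9.39 × 0.71 = 6.6669 mm.
Sensor diagonal = √(24.89² + 18.66²) = √967.7077 ≈ 31.1080 mm.
α = 2·arctan(31.108 / (2 × 6.6669)) = 2·arctan(2.33302) ≈ 133.5972°.

133.60°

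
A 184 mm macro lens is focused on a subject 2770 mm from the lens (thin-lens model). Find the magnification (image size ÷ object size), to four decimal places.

Thin lens: 1/f = 1/dₒ + 1/dᵢ → 1/dᵢ = 1/184 − 1/2770 = 0.0050738 mm⁻¹, so dᵢ ≈ 197.0920 mm.
Magnification m = dᵢ/dₒ = 197.0920/2770 ≈ 0.07115.

0.0712×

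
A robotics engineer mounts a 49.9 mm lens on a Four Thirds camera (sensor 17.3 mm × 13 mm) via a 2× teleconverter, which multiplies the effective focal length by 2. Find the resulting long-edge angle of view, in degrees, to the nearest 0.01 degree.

9.91°

Effective focal length f = 49.9 × 2 = 99.8 mm.
α = 2·arctan(17.3 / (2 × 99.8)) = 2·arctan(0.08667) ≈ 9.9073°.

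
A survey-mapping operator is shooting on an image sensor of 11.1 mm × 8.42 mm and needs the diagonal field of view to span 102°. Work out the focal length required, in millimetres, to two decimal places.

Sensor diagonal = √(11.1² + 8.42²) = √194.1064 ≈ 13.9322 mm.
From α = 2·arctan(d/2f) we get f = d / (2·tan(α/2)).
With d = 13.9322 mm and α/2 = 51°, tan(α/2) ≈ 1.23490, so f ≈ 13.9322 / 2.46979 ≈ 5.6410 mm.

5.64 mm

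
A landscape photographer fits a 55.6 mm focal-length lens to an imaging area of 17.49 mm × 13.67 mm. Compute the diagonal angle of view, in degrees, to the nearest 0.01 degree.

Sensor diagonal = √(17.49² + 13.67²) = √492.7690 ≈ 22.1984 mm.
Angle of view α = 2·arctan(d/2f) with d = 22.1984 mm and f = 55.6 mm.
d/2f = 0.19963; arctan(0.19963) ≈ 11.2893°, so α ≈ 22.5786°.

22.58°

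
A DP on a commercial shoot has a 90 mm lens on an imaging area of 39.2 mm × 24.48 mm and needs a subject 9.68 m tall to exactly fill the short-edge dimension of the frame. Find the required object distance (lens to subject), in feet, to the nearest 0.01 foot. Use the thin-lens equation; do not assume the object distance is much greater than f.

W: 9.68 m = 9680 mm.
Magnification m = h/W = dᵢ/dₒ; combined with 1/f = 1/dₒ + 1/dᵢ this gives dₒ = f·(1 + W/h).
dₒ = 90 mm × (1 + 9680/24.48) = 90 × 396.4248 ≈ 35678.235 mm = 35678.235/304.8 ft = 117.055 ft.

117.05 ft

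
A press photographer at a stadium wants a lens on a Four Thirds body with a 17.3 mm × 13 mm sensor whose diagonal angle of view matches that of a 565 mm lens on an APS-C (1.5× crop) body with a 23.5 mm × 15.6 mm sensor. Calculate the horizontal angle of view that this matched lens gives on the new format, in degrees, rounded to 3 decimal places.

2.286°

Sensor diagonal = √(23.5² + 15.6²) = √795.6100 ≈ 28.2066 mm.
Sensor diagonal = √(17.3² + 13²) = √468.2900 ≈ 21.6400 mm.
Equal diagonal AOV ⇒ f₂ = f₁ · 21.6400/28.2066 = 565 × 0.76720 ≈ 433.4667 mm.
Horizontal AOV on the new format = 2·arctan(17.3 / (2 × 433.4667)) = 2·arctan(0.01996) ≈ 2.2864°.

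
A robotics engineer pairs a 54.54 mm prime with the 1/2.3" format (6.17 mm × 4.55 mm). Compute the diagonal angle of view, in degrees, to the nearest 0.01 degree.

Sensor diagonal = √(6.17² + 4.55²) = √58.7714 ≈ 7.6663 mm.
Angle of view α = 2·arctan(d/2f) with d = 7.6663 mm and f = 54.54 mm.
d/2f = 0.07028; arctan(0.07028) ≈ 4.0202°, so α ≈ 8.0404°.

8.04°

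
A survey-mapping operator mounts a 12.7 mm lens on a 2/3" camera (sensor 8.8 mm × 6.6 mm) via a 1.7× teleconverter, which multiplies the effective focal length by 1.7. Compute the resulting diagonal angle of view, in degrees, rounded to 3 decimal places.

Effective focal length f = 12.7 × 1.7 = 21.59 mm.
Sensor diagonal = √(8.8² + 6.6²) = √121.0000 ≈ 11.0000 mm.
α = 2·arctan(11.000 / (2 × 21.59)) = 2·arctan(0.25475) ≈ 28.5839°.

28.584°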